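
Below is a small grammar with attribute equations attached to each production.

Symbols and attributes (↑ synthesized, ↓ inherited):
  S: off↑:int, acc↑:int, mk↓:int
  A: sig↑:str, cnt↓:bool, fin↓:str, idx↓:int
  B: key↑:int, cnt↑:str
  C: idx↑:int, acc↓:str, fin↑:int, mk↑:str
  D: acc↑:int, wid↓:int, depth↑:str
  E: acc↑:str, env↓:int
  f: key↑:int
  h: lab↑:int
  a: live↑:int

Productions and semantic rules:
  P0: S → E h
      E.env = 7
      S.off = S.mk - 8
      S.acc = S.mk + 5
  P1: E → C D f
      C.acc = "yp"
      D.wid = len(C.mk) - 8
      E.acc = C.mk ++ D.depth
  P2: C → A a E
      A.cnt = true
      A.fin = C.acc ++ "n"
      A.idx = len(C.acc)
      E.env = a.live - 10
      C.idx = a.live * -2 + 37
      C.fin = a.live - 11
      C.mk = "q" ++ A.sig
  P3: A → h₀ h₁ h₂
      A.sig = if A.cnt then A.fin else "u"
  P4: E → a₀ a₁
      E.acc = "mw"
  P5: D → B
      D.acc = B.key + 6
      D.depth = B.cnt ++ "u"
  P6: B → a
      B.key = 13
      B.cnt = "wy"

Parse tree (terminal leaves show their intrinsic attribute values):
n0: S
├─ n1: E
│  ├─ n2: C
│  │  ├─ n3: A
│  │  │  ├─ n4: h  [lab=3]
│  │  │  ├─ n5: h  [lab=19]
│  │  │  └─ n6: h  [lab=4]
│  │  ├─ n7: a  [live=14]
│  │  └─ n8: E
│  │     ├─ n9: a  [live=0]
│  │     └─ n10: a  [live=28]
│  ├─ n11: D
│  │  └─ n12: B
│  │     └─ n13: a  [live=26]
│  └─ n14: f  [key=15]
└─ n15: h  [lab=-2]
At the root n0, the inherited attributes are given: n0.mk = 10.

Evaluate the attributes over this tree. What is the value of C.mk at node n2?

"qypn"

1. n0.mk = 10  [given at root]
2. n1.env = 7  [7]
3. n2.acc = "yp"  ["yp"]
4. n3.cnt = true  [true]
5. n3.fin = "ypn"  [C.acc ++ "n"]
6. n3.idx = 2  [len(C.acc)]
7. n4.lab = 3  [terminal]
8. n5.lab = 19  [terminal]
9. n6.lab = 4  [terminal]
10. n3.sig = "ypn"  [if A.cnt then A.fin else "u"]
11. n7.live = 14  [terminal]
12. n8.env = 4  [a.live - 10]
13. n9.live = 0  [terminal]
14. n10.live = 28  [terminal]
15. n8.acc = "mw"  ["mw"]
16. n2.idx = 9  [a.live * -2 + 37]
17. n2.fin = 3  [a.live - 11]
18. n2.mk = "qypn"  ["q" ++ A.sig]
19. n11.wid = -4  [len(C.mk) - 8]
20. n13.live = 26  [terminal]
21. n12.key = 13  [13]
22. n12.cnt = "wy"  ["wy"]
23. n11.acc = 19  [B.key + 6]
24. n11.depth = "wyu"  [B.cnt ++ "u"]
25. n14.key = 15  [terminal]
26. n1.acc = "qypnwyu"  [C.mk ++ D.depth]
27. n15.lab = -2  [terminal]
28. n0.off = 2  [S.mk - 8]
29. n0.acc = 15  [S.mk + 5]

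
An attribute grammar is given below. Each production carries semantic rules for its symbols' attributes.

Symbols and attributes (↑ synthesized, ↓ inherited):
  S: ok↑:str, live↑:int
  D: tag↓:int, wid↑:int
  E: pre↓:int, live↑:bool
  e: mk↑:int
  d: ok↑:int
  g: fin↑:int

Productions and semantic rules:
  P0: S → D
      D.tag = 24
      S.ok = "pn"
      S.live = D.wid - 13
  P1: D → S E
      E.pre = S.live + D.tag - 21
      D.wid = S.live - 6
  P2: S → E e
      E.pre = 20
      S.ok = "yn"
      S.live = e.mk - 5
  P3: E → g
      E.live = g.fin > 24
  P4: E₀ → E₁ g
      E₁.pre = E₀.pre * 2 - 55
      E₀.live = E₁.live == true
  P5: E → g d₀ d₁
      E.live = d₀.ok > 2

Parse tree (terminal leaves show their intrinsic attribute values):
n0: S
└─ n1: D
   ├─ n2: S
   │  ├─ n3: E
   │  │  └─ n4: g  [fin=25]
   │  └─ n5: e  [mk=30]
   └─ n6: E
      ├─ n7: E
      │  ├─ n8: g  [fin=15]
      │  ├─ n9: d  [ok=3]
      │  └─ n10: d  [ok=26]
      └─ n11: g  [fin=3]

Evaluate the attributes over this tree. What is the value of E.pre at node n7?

1. n1.tag = 24  [24]
2. n3.pre = 20  [20]
3. n4.fin = 25  [terminal]
4. n3.live = true  [g.fin > 24]
5. n5.mk = 30  [terminal]
6. n2.ok = "yn"  ["yn"]
7. n2.live = 25  [e.mk - 5]
8. n6.pre = 28  [S.live + D.tag - 21]
9. n7.pre = 1  [E₀.pre * 2 - 55]
10. n8.fin = 15  [terminal]
11. n9.ok = 3  [terminal]
12. n10.ok = 26  [terminal]
13. n7.live = true  [d₀.ok > 2]
14. n11.fin = 3  [terminal]
15. n6.live = true  [E₁.live == true]
16. n1.wid = 19  [S.live - 6]
17. n0.ok = "pn"  ["pn"]
18. n0.live = 6  [D.wid - 13]

1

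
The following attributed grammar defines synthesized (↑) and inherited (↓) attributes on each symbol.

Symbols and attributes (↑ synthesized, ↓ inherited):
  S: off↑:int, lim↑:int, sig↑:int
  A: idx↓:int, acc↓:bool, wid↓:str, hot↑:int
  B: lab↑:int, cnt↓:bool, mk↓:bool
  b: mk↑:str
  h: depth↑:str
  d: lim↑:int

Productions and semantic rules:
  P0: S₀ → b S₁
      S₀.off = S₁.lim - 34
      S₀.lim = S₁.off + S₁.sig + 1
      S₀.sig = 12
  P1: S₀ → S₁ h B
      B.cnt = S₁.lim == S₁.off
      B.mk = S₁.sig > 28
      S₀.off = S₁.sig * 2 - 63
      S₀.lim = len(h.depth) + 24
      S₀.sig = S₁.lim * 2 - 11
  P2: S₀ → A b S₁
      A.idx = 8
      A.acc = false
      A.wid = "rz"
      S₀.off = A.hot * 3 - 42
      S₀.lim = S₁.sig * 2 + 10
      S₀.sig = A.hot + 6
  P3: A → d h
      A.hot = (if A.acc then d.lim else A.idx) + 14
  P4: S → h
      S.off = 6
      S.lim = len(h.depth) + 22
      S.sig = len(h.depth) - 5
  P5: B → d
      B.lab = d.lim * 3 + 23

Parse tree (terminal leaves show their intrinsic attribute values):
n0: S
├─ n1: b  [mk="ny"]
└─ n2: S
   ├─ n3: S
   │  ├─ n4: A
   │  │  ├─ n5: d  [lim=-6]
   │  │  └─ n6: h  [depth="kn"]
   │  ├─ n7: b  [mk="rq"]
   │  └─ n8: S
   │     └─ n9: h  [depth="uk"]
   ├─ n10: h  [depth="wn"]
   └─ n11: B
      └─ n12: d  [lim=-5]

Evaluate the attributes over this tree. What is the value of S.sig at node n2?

-3

1. n1.mk = "ny"  [terminal]
2. n4.idx = 8  [8]
3. n4.acc = false  [false]
4. n4.wid = "rz"  ["rz"]
5. n5.lim = -6  [terminal]
6. n6.depth = "kn"  [terminal]
7. n4.hot = 22  [(if A.acc then d.lim else A.idx) + 14]
8. n7.mk = "rq"  [terminal]
9. n9.depth = "uk"  [terminal]
10. n8.off = 6  [6]
11. n8.lim = 24  [len(h.depth) + 22]
12. n8.sig = -3  [len(h.depth) - 5]
13. n3.off = 24  [A.hot * 3 - 42]
14. n3.lim = 4  [S₁.sig * 2 + 10]
15. n3.sig = 28  [A.hot + 6]
16. n10.depth = "wn"  [terminal]
17. n11.cnt = false  [S₁.lim == S₁.off]
18. n11.mk = false  [S₁.sig > 28]
19. n12.lim = -5  [terminal]
20. n11.lab = 8  [d.lim * 3 + 23]
21. n2.off = -7  [S₁.sig * 2 - 63]
22. n2.lim = 26  [len(h.depth) + 24]
23. n2.sig = -3  [S₁.lim * 2 - 11]
24. n0.off = -8  [S₁.lim - 34]
25. n0.lim = -9  [S₁.off + S₁.sig + 1]
26. n0.sig = 12  [12]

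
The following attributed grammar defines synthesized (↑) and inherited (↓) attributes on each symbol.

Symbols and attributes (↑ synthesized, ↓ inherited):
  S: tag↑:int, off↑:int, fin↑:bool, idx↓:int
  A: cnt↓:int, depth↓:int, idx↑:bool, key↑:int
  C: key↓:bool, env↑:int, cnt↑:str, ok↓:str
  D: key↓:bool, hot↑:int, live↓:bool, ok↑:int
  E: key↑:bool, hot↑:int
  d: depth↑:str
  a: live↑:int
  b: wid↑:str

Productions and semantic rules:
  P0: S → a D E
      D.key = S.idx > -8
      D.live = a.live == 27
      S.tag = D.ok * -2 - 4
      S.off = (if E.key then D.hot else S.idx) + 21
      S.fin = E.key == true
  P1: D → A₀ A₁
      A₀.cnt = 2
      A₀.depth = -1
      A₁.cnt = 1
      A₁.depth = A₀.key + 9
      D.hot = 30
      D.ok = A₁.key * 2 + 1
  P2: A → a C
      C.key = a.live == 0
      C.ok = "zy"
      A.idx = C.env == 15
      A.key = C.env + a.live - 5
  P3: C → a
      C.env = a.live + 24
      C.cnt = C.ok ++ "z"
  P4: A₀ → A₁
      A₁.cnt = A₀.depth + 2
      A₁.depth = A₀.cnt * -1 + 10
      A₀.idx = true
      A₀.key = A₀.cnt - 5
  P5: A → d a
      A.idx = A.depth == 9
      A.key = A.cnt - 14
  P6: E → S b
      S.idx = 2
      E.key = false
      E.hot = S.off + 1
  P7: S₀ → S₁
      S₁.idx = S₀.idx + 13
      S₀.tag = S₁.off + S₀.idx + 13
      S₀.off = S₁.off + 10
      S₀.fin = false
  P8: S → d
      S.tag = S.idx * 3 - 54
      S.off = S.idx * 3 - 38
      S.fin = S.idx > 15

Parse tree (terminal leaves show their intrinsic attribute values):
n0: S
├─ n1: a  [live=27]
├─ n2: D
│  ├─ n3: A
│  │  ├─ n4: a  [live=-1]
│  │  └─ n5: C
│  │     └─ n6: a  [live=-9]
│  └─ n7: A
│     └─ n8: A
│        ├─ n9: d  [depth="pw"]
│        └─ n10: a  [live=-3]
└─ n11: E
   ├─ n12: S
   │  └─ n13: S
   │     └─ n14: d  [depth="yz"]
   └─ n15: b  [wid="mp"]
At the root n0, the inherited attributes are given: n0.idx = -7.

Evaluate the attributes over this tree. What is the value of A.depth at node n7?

1. n0.idx = -7  [given at root]
2. n1.live = 27  [terminal]
3. n2.key = true  [S.idx > -8]
4. n2.live = true  [a.live == 27]
5. n3.cnt = 2  [2]
6. n3.depth = -1  [-1]
7. n4.live = -1  [terminal]
8. n5.key = false  [a.live == 0]
9. n5.ok = "zy"  ["zy"]
10. n6.live = -9  [terminal]
11. n5.env = 15  [a.live + 24]
12. n5.cnt = "zyz"  [C.ok ++ "z"]
13. n3.idx = true  [C.env == 15]
14. n3.key = 9  [C.env + a.live - 5]
15. n7.cnt = 1  [1]
16. n7.depth = 18  [A₀.key + 9]
17. n8.cnt = 20  [A₀.depth + 2]
18. n8.depth = 9  [A₀.cnt * -1 + 10]
19. n9.depth = "pw"  [terminal]
20. n10.live = -3  [terminal]
21. n8.idx = true  [A.depth == 9]
22. n8.key = 6  [A.cnt - 14]
23. n7.idx = true  [true]
24. n7.key = -4  [A₀.cnt - 5]
25. n2.hot = 30  [30]
26. n2.ok = -7  [A₁.key * 2 + 1]
27. n12.idx = 2  [2]
28. n13.idx = 15  [S₀.idx + 13]
29. n14.depth = "yz"  [terminal]
30. n13.tag = -9  [S.idx * 3 - 54]
31. n13.off = 7  [S.idx * 3 - 38]
32. n13.fin = false  [S.idx > 15]
33. n12.tag = 22  [S₁.off + S₀.idx + 13]
34. n12.off = 17  [S₁.off + 10]
35. n12.fin = false  [false]
36. n15.wid = "mp"  [terminal]
37. n11.key = false  [false]
38. n11.hot = 18  [S.off + 1]
39. n0.tag = 10  [D.ok * -2 - 4]
40. n0.off = 14  [(if E.key then D.hot else S.idx) + 21]
41. n0.fin = false  [E.key == true]

18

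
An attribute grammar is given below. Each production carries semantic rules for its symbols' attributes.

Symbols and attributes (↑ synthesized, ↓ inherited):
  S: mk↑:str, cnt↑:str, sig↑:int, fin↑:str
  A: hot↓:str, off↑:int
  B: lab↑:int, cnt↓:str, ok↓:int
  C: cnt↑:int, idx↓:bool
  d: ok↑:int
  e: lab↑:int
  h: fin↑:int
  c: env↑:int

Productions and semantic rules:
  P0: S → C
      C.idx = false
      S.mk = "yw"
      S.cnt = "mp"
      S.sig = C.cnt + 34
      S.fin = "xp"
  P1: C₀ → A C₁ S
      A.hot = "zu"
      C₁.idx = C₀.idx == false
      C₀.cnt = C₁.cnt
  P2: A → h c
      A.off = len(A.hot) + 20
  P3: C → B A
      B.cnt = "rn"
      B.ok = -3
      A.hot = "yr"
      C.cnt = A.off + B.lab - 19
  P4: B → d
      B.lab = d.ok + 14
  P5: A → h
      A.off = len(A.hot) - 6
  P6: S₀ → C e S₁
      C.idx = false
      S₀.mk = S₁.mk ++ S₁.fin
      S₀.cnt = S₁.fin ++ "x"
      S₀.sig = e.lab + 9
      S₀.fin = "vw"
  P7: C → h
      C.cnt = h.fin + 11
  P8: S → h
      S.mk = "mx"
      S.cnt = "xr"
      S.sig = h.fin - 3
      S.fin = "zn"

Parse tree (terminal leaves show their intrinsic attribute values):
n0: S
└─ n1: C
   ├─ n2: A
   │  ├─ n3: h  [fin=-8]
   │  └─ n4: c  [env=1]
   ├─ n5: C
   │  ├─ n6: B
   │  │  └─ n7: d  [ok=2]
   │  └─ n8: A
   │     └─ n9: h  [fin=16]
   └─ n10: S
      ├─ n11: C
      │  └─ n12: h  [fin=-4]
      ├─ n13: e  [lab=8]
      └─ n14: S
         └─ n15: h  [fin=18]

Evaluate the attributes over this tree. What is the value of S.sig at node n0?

1. n1.idx = false  [false]
2. n2.hot = "zu"  ["zu"]
3. n3.fin = -8  [terminal]
4. n4.env = 1  [terminal]
5. n2.off = 22  [len(A.hot) + 20]
6. n5.idx = true  [C₀.idx == false]
7. n6.cnt = "rn"  ["rn"]
8. n6.ok = -3  [-3]
9. n7.ok = 2  [terminal]
10. n6.lab = 16  [d.ok + 14]
11. n8.hot = "yr"  ["yr"]
12. n9.fin = 16  [terminal]
13. n8.off = -4  [len(A.hot) - 6]
14. n5.cnt = -7  [A.off + B.lab - 19]
15. n11.idx = false  [false]
16. n12.fin = -4  [terminal]
17. n11.cnt = 7  [h.fin + 11]
18. n13.lab = 8  [terminal]
19. n15.fin = 18  [terminal]
20. n14.mk = "mx"  ["mx"]
21. n14.cnt = "xr"  ["xr"]
22. n14.sig = 15  [h.fin - 3]
23. n14.fin = "zn"  ["zn"]
24. n10.mk = "mxzn"  [S₁.mk ++ S₁.fin]
25. n10.cnt = "znx"  [S₁.fin ++ "x"]
26. n10.sig = 17  [e.lab + 9]
27. n10.fin = "vw"  ["vw"]
28. n1.cnt = -7  [C₁.cnt]
29. n0.mk = "yw"  ["yw"]
30. n0.cnt = "mp"  ["mp"]
31. n0.sig = 27  [C.cnt + 34]
32. n0.fin = "xp"  ["xp"]

27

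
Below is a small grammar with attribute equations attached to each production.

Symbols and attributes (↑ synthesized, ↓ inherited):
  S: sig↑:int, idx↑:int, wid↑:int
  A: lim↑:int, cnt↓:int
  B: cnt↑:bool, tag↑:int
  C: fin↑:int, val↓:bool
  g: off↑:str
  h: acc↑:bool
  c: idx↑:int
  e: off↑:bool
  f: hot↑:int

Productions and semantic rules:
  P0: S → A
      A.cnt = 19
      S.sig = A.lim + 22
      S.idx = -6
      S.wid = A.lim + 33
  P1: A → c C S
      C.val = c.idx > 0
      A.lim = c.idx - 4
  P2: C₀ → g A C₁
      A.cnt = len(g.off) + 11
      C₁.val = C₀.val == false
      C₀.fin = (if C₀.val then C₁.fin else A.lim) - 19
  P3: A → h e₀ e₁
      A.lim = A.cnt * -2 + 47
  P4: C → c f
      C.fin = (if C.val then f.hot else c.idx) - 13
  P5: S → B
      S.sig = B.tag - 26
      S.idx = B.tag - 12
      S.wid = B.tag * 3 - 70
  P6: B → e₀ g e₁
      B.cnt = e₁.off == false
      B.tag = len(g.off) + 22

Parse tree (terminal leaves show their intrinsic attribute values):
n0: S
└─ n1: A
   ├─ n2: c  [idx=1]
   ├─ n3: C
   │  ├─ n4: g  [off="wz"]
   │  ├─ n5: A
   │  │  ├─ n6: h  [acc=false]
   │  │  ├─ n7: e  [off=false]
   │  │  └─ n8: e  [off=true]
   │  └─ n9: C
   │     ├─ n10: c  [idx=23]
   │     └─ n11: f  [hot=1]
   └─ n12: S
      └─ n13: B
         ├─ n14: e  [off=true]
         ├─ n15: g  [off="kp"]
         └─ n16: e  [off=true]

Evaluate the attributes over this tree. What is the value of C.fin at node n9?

10

1. n1.cnt = 19  [19]
2. n2.idx = 1  [terminal]
3. n3.val = true  [c.idx > 0]
4. n4.off = "wz"  [terminal]
5. n5.cnt = 13  [len(g.off) + 11]
6. n6.acc = false  [terminal]
7. n7.off = false  [terminal]
8. n8.off = true  [terminal]
9. n5.lim = 21  [A.cnt * -2 + 47]
10. n9.val = false  [C₀.val == false]
11. n10.idx = 23  [terminal]
12. n11.hot = 1  [terminal]
13. n9.fin = 10  [(if C.val then f.hot else c.idx) - 13]
14. n3.fin = -9  [(if C₀.val then C₁.fin else A.lim) - 19]
15. n14.off = true  [terminal]
16. n15.off = "kp"  [terminal]
17. n16.off = true  [terminal]
18. n13.cnt = false  [e₁.off == false]
19. n13.tag = 24  [len(g.off) + 22]
20. n12.sig = -2  [B.tag - 26]
21. n12.idx = 12  [B.tag - 12]
22. n12.wid = 2  [B.tag * 3 - 70]
23. n1.lim = -3  [c.idx - 4]
24. n0.sig = 19  [A.lim + 22]
25. n0.idx = -6  [-6]
26. n0.wid = 30  [A.lim + 33]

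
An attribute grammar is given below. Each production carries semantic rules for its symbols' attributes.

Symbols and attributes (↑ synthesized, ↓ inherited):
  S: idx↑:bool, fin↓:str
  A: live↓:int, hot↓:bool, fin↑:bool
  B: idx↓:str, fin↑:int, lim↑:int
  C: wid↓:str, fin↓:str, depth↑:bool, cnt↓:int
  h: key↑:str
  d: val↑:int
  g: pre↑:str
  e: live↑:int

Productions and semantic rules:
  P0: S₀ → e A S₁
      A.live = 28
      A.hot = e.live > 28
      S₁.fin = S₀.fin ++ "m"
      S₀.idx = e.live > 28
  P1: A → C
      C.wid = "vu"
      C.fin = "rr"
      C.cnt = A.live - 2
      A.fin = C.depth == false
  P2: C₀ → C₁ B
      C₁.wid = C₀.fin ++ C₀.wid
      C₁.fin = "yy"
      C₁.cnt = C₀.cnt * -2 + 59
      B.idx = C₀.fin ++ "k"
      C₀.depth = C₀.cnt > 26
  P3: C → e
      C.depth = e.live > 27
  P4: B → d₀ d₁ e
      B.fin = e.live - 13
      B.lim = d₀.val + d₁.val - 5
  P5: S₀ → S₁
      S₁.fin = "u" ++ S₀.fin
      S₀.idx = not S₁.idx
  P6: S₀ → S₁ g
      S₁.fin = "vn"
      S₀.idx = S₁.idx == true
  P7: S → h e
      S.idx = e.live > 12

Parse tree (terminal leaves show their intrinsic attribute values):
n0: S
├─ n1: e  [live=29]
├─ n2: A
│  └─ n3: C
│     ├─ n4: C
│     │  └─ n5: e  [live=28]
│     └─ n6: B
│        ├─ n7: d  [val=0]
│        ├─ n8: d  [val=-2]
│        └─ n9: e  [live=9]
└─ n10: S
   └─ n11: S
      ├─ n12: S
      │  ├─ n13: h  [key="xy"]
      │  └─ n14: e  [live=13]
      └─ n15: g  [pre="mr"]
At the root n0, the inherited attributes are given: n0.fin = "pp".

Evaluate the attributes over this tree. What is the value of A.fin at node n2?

true

1. n0.fin = "pp"  [given at root]
2. n1.live = 29  [terminal]
3. n2.live = 28  [28]
4. n2.hot = true  [e.live > 28]
5. n3.wid = "vu"  ["vu"]
6. n3.fin = "rr"  ["rr"]
7. n3.cnt = 26  [A.live - 2]
8. n4.wid = "rrvu"  [C₀.fin ++ C₀.wid]
9. n4.fin = "yy"  ["yy"]
10. n4.cnt = 7  [C₀.cnt * -2 + 59]
11. n5.live = 28  [terminal]
12. n4.depth = true  [e.live > 27]
13. n6.idx = "rrk"  [C₀.fin ++ "k"]
14. n7.val = 0  [terminal]
15. n8.val = -2  [terminal]
16. n9.live = 9  [terminal]
17. n6.fin = -4  [e.live - 13]
18. n6.lim = -7  [d₀.val + d₁.val - 5]
19. n3.depth = false  [C₀.cnt > 26]
20. n2.fin = true  [C.depth == false]
21. n10.fin = "ppm"  [S₀.fin ++ "m"]
22. n11.fin = "uppm"  ["u" ++ S₀.fin]
23. n12.fin = "vn"  ["vn"]
24. n13.key = "xy"  [terminal]
25. n14.live = 13  [terminal]
26. n12.idx = true  [e.live > 12]
27. n15.pre = "mr"  [terminal]
28. n11.idx = true  [S₁.idx == true]
29. n10.idx = false  [not S₁.idx]
30. n0.idx = true  [e.live > 28]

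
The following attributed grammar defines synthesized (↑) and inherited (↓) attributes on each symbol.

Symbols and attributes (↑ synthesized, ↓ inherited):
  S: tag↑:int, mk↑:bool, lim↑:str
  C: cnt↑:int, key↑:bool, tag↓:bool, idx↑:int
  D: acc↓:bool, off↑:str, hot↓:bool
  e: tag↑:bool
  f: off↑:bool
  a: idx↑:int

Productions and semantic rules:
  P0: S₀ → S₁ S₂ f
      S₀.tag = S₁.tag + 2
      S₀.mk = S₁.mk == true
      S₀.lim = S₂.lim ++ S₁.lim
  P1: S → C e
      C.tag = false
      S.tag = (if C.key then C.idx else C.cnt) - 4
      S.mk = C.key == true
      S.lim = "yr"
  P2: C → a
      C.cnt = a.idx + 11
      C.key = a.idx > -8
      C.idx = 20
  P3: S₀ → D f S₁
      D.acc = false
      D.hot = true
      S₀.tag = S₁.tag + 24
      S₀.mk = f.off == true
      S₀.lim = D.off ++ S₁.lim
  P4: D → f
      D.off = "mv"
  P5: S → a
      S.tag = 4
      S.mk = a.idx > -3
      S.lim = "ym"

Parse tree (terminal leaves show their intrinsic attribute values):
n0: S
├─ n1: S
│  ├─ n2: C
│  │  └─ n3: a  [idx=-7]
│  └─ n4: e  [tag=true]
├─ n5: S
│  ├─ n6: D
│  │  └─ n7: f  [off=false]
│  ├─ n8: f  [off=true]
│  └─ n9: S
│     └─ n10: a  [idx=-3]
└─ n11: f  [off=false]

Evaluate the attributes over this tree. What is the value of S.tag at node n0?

18

1. n2.tag = false  [false]
2. n3.idx = -7  [terminal]
3. n2.cnt = 4  [a.idx + 11]
4. n2.key = true  [a.idx > -8]
5. n2.idx = 20  [20]
6. n4.tag = true  [terminal]
7. n1.tag = 16  [(if C.key then C.idx else C.cnt) - 4]
8. n1.mk = true  [C.key == true]
9. n1.lim = "yr"  ["yr"]
10. n6.acc = false  [false]
11. n6.hot = true  [true]
12. n7.off = false  [terminal]
13. n6.off = "mv"  ["mv"]
14. n8.off = true  [terminal]
15. n10.idx = -3  [terminal]
16. n9.tag = 4  [4]
17. n9.mk = false  [a.idx > -3]
18. n9.lim = "ym"  ["ym"]
19. n5.tag = 28  [S₁.tag + 24]
20. n5.mk = true  [f.off == true]
21. n5.lim = "mvym"  [D.off ++ S₁.lim]
22. n11.off = false  [terminal]
23. n0.tag = 18  [S₁.tag + 2]
24. n0.mk = true  [S₁.mk == true]
25. n0.lim = "mvymyr"  [S₂.lim ++ S₁.lim]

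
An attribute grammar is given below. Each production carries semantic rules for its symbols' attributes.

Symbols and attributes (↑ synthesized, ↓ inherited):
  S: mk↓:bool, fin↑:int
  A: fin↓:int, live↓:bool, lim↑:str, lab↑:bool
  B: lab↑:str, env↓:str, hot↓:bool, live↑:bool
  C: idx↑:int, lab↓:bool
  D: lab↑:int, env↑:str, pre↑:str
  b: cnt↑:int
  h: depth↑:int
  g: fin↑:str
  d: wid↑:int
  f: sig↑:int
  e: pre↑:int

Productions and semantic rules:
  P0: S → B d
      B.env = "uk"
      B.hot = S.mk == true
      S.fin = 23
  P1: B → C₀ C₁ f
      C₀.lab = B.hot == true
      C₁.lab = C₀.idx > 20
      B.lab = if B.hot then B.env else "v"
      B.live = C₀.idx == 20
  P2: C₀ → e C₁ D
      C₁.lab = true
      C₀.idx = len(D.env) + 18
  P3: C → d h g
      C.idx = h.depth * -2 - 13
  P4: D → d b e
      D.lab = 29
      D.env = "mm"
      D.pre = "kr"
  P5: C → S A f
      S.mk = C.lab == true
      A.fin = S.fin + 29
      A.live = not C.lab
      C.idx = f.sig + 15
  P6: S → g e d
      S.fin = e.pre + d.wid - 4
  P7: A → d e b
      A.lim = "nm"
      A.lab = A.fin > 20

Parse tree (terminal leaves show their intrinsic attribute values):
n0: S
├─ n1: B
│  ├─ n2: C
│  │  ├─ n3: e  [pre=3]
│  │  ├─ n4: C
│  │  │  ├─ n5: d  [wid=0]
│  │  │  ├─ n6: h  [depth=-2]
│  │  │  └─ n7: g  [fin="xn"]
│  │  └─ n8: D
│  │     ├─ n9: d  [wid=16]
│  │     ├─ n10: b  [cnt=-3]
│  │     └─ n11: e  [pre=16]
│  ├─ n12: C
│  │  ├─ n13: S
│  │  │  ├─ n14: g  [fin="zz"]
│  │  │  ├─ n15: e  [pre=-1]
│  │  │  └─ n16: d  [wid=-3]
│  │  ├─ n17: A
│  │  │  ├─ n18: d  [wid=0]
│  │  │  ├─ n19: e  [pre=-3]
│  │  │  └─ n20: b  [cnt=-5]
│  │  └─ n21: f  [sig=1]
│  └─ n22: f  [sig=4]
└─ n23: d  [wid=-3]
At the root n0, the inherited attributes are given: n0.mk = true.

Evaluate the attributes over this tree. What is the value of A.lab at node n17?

1. n0.mk = true  [given at root]
2. n1.env = "uk"  ["uk"]
3. n1.hot = true  [S.mk == true]
4. n2.lab = true  [B.hot == true]
5. n3.pre = 3  [terminal]
6. n4.lab = true  [true]
7. n5.wid = 0  [terminal]
8. n6.depth = -2  [terminal]
9. n7.fin = "xn"  [terminal]
10. n4.idx = -9  [h.depth * -2 - 13]
11. n9.wid = 16  [terminal]
12. n10.cnt = -3  [terminal]
13. n11.pre = 16  [terminal]
14. n8.lab = 29  [29]
15. n8.env = "mm"  ["mm"]
16. n8.pre = "kr"  ["kr"]
17. n2.idx = 20  [len(D.env) + 18]
18. n12.lab = false  [C₀.idx > 20]
19. n13.mk = false  [C.lab == true]
20. n14.fin = "zz"  [terminal]
21. n15.pre = -1  [terminal]
22. n16.wid = -3  [terminal]
23. n13.fin = -8  [e.pre + d.wid - 4]
24. n17.fin = 21  [S.fin + 29]
25. n17.live = true  [not C.lab]
26. n18.wid = 0  [terminal]
27. n19.pre = -3  [terminal]
28. n20.cnt = -5  [terminal]
29. n17.lim = "nm"  ["nm"]
30. n17.lab = true  [A.fin > 20]
31. n21.sig = 1  [terminal]
32. n12.idx = 16  [f.sig + 15]
33. n22.sig = 4  [terminal]
34. n1.lab = "uk"  [if B.hot then B.env else "v"]
35. n1.live = true  [C₀.idx == 20]
36. n23.wid = -3  [terminal]
37. n0.fin = 23  [23]

true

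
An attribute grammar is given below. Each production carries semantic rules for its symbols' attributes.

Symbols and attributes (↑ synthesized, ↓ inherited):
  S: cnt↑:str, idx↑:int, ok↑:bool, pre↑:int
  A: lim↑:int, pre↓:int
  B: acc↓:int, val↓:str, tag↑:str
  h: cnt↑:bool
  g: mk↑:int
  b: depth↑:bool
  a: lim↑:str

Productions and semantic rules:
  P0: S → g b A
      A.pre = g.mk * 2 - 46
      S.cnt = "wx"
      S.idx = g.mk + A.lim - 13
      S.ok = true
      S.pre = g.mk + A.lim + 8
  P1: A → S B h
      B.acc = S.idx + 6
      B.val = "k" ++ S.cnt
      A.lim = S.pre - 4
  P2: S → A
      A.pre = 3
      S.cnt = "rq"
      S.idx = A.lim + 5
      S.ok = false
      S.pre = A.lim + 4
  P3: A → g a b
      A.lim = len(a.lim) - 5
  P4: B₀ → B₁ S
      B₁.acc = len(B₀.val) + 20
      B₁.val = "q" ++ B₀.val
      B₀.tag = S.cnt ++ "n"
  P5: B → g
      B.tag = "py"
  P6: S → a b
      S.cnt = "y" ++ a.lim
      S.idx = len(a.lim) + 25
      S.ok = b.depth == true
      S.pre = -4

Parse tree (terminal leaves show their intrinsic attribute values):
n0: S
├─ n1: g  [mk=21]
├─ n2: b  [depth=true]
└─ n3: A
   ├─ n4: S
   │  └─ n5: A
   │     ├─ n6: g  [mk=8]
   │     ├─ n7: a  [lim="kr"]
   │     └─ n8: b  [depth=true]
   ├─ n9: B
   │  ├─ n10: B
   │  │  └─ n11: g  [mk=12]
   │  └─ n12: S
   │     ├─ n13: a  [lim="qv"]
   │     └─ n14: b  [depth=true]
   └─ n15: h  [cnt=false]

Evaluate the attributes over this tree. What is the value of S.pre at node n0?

26

1. n1.mk = 21  [terminal]
2. n2.depth = true  [terminal]
3. n3.pre = -4  [g.mk * 2 - 46]
4. n5.pre = 3  [3]
5. n6.mk = 8  [terminal]
6. n7.lim = "kr"  [terminal]
7. n8.depth = true  [terminal]
8. n5.lim = -3  [len(a.lim) - 5]
9. n4.cnt = "rq"  ["rq"]
10. n4.idx = 2  [A.lim + 5]
11. n4.ok = false  [false]
12. n4.pre = 1  [A.lim + 4]
13. n9.acc = 8  [S.idx + 6]
14. n9.val = "krq"  ["k" ++ S.cnt]
15. n10.acc = 23  [len(B₀.val) + 20]
16. n10.val = "qkrq"  ["q" ++ B₀.val]
17. n11.mk = 12  [terminal]
18. n10.tag = "py"  ["py"]
19. n13.lim = "qv"  [terminal]
20. n14.depth = true  [terminal]
21. n12.cnt = "yqv"  ["y" ++ a.lim]
22. n12.idx = 27  [len(a.lim) + 25]
23. n12.ok = true  [b.depth == true]
24. n12.pre = -4  [-4]
25. n9.tag = "yqvn"  [S.cnt ++ "n"]
26. n15.cnt = false  [terminal]
27. n3.lim = -3  [S.pre - 4]
28. n0.cnt = "wx"  ["wx"]
29. n0.idx = 5  [g.mk + A.lim - 13]
30. n0.ok = true  [true]
31. n0.pre = 26  [g.mk + A.lim + 8]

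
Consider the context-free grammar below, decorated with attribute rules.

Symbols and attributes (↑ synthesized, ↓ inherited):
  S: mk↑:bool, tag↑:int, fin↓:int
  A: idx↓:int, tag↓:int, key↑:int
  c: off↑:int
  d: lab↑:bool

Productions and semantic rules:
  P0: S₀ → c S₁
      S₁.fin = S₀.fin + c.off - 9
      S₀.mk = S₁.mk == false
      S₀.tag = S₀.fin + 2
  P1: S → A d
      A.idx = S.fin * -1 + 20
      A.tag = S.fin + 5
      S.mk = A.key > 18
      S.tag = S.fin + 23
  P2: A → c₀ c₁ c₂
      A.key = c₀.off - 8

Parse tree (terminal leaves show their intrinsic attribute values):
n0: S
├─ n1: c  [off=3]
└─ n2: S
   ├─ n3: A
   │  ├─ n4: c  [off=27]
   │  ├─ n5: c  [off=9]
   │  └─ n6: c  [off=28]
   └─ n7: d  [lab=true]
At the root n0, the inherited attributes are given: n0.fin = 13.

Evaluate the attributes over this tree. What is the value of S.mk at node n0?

false

1. n0.fin = 13  [given at root]
2. n1.off = 3  [terminal]
3. n2.fin = 7  [S₀.fin + c.off - 9]
4. n3.idx = 13  [S.fin * -1 + 20]
5. n3.tag = 12  [S.fin + 5]
6. n4.off = 27  [terminal]
7. n5.off = 9  [terminal]
8. n6.off = 28  [terminal]
9. n3.key = 19  [c₀.off - 8]
10. n7.lab = true  [terminal]
11. n2.mk = true  [A.key > 18]
12. n2.tag = 30  [S.fin + 23]
13. n0.mk = false  [S₁.mk == false]
14. n0.tag = 15  [S₀.fin + 2]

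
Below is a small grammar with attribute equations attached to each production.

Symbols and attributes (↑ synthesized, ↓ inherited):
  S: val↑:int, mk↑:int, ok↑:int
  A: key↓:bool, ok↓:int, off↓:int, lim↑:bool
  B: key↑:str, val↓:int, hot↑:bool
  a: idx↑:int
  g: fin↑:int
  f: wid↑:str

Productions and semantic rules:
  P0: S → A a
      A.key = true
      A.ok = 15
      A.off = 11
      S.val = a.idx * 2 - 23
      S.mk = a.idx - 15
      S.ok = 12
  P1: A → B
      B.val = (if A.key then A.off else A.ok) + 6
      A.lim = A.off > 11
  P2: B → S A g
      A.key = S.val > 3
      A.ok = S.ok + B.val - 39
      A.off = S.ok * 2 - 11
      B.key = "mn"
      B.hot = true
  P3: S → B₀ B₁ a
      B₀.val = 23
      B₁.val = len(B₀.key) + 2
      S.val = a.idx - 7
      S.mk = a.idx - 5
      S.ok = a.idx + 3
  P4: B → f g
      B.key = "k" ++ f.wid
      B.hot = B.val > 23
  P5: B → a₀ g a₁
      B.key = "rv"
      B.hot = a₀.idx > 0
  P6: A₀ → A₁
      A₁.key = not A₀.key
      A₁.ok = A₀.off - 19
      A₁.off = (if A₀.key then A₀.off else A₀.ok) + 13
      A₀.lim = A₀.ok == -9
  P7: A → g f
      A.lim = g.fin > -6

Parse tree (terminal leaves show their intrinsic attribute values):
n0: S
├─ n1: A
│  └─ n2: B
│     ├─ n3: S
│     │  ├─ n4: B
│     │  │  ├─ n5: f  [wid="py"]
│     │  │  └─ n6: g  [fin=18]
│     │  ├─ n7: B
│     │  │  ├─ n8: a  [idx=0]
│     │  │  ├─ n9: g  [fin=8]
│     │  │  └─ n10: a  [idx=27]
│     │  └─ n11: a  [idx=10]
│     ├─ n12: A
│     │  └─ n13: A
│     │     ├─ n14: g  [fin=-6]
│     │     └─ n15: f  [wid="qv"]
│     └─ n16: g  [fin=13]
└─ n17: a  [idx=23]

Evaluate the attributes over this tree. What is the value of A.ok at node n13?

1. n1.key = true  [true]
2. n1.ok = 15  [15]
3. n1.off = 11  [11]
4. n2.val = 17  [(if A.key then A.off else A.ok) + 6]
5. n4.val = 23  [23]
6. n5.wid = "py"  [terminal]
7. n6.fin = 18  [terminal]
8. n4.key = "kpy"  ["k" ++ f.wid]
9. n4.hot = false  [B.val > 23]
10. n7.val = 5  [len(B₀.key) + 2]
11. n8.idx = 0  [terminal]
12. n9.fin = 8  [terminal]
13. n10.idx = 27  [terminal]
14. n7.key = "rv"  ["rv"]
15. n7.hot = false  [a₀.idx > 0]
16. n11.idx = 10  [terminal]
17. n3.val = 3  [a.idx - 7]
18. n3.mk = 5  [a.idx - 5]
19. n3.ok = 13  [a.idx + 3]
20. n12.key = false  [S.val > 3]
21. n12.ok = -9  [S.ok + B.val - 39]
22. n12.off = 15  [S.ok * 2 - 11]
23. n13.key = true  [not A₀.key]
24. n13.ok = -4  [A₀.off - 19]
25. n13.off = 4  [(if A₀.key then A₀.off else A₀.ok) + 13]
26. n14.fin = -6  [terminal]
27. n15.wid = "qv"  [terminal]
28. n13.lim = false  [g.fin > -6]
29. n12.lim = true  [A₀.ok == -9]
30. n16.fin = 13  [terminal]
31. n2.key = "mn"  ["mn"]
32. n2.hot = true  [true]
33. n1.lim = false  [A.off > 11]
34. n17.idx = 23  [terminal]
35. n0.val = 23  [a.idx * 2 - 23]
36. n0.mk = 8  [a.idx - 15]
37. n0.ok = 12  [12]

-4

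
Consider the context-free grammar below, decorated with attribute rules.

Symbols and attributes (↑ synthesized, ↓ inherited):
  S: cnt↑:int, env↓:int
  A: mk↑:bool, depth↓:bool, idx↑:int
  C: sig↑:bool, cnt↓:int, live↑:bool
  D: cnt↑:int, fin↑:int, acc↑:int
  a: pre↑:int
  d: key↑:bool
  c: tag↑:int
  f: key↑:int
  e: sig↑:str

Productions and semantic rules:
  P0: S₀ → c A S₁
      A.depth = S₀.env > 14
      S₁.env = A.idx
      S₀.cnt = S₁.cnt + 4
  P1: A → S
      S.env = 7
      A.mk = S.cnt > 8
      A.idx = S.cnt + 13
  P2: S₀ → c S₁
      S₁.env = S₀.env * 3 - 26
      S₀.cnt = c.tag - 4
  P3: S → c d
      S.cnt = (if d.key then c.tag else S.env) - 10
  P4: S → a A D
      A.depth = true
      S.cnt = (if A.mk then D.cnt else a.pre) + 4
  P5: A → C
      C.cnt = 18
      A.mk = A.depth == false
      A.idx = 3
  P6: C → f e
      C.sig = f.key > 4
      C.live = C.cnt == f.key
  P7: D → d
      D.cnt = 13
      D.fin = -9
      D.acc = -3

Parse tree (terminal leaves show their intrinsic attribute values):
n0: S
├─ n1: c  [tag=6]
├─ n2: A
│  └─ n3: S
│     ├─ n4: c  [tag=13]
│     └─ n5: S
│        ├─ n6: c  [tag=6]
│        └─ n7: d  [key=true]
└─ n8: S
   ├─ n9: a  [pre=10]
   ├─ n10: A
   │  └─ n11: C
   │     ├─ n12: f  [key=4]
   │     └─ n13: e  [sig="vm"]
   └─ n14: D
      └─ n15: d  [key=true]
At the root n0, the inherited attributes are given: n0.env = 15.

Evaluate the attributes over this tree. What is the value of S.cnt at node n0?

18

1. n0.env = 15  [given at root]
2. n1.tag = 6  [terminal]
3. n2.depth = true  [S₀.env > 14]
4. n3.env = 7  [7]
5. n4.tag = 13  [terminal]
6. n5.env = -5  [S₀.env * 3 - 26]
7. n6.tag = 6  [terminal]
8. n7.key = true  [terminal]
9. n5.cnt = -4  [(if d.key then c.tag else S.env) - 10]
10. n3.cnt = 9  [c.tag - 4]
11. n2.mk = true  [S.cnt > 8]
12. n2.idx = 22  [S.cnt + 13]
13. n8.env = 22  [A.idx]
14. n9.pre = 10  [terminal]
15. n10.depth = true  [true]
16. n11.cnt = 18  [18]
17. n12.key = 4  [terminal]
18. n13.sig = "vm"  [terminal]
19. n11.sig = false  [f.key > 4]
20. n11.live = false  [C.cnt == f.key]
21. n10.mk = false  [A.depth == false]
22. n10.idx = 3  [3]
23. n15.key = true  [terminal]
24. n14.cnt = 13  [13]
25. n14.fin = -9  [-9]
26. n14.acc = -3  [-3]
27. n8.cnt = 14  [(if A.mk then D.cnt else a.pre) + 4]
28. n0.cnt = 18  [S₁.cnt + 4]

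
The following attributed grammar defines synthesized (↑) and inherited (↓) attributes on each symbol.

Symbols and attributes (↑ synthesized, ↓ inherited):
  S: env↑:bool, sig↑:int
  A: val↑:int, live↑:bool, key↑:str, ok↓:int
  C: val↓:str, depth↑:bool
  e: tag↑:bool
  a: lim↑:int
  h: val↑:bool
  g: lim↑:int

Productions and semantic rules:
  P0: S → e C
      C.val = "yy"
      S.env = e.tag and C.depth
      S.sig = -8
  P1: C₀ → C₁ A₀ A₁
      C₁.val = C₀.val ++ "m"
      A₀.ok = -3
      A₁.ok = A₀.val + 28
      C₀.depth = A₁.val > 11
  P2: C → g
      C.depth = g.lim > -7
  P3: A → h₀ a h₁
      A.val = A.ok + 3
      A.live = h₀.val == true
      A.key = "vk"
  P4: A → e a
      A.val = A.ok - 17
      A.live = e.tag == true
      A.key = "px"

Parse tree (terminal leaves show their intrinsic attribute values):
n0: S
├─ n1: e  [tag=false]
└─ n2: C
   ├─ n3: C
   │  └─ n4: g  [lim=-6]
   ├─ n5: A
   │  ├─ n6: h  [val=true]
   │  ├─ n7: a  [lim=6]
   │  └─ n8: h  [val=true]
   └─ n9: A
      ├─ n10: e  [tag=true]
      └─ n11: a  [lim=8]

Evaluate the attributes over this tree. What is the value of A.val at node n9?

1. n1.tag = false  [terminal]
2. n2.val = "yy"  ["yy"]
3. n3.val = "yym"  [C₀.val ++ "m"]
4. n4.lim = -6  [terminal]
5. n3.depth = true  [g.lim > -7]
6. n5.ok = -3  [-3]
7. n6.val = true  [terminal]
8. n7.lim = 6  [terminal]
9. n8.val = true  [terminal]
10. n5.val = 0  [A.ok + 3]
11. n5.live = true  [h₀.val == true]
12. n5.key = "vk"  ["vk"]
13. n9.ok = 28  [A₀.val + 28]
14. n10.tag = true  [terminal]
15. n11.lim = 8  [terminal]
16. n9.val = 11  [A.ok - 17]
17. n9.live = true  [e.tag == true]
18. n9.key = "px"  ["px"]
19. n2.depth = false  [A₁.val > 11]
20. n0.env = false  [e.tag and C.depth]
21. n0.sig = -8  [-8]

11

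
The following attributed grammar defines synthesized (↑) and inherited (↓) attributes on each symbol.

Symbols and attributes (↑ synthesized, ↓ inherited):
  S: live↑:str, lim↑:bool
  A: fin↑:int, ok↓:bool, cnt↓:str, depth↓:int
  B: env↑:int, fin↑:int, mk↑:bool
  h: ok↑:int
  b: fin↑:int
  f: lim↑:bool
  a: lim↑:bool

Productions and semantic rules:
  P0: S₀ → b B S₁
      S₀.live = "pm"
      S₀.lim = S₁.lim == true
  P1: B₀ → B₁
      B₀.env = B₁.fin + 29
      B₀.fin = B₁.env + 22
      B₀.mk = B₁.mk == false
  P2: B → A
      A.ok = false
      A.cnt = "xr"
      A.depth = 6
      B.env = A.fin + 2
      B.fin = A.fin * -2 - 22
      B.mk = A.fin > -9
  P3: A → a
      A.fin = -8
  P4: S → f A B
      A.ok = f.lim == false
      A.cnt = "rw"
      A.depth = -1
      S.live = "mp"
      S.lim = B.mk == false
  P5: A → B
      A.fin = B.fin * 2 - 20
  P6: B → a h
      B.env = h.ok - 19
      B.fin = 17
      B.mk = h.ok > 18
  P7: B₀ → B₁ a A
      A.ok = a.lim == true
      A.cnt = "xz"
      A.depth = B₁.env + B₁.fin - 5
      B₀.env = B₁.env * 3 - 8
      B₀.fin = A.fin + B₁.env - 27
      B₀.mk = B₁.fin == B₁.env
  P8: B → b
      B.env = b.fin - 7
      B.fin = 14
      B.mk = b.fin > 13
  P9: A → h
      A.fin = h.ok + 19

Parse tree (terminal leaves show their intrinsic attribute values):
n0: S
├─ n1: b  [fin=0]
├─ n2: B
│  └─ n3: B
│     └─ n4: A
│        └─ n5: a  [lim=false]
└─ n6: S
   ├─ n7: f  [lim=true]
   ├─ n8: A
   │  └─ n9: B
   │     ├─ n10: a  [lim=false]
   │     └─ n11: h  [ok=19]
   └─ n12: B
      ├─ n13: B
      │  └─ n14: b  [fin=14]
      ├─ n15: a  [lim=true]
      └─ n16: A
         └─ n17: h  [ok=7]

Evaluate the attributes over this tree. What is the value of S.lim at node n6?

true

1. n1.fin = 0  [terminal]
2. n4.ok = false  [false]
3. n4.cnt = "xr"  ["xr"]
4. n4.depth = 6  [6]
5. n5.lim = false  [terminal]
6. n4.fin = -8  [-8]
7. n3.env = -6  [A.fin + 2]
8. n3.fin = -6  [A.fin * -2 - 22]
9. n3.mk = true  [A.fin > -9]
10. n2.env = 23  [B₁.fin + 29]
11. n2.fin = 16  [B₁.env + 22]
12. n2.mk = false  [B₁.mk == false]
13. n7.lim = true  [terminal]
14. n8.ok = false  [f.lim == false]
15. n8.cnt = "rw"  ["rw"]
16. n8.depth = -1  [-1]
17. n10.lim = false  [terminal]
18. n11.ok = 19  [terminal]
19. n9.env = 0  [h.ok - 19]
20. n9.fin = 17  [17]
21. n9.mk = true  [h.ok > 18]
22. n8.fin = 14  [B.fin * 2 - 20]
23. n14.fin = 14  [terminal]
24. n13.env = 7  [b.fin - 7]
25. n13.fin = 14  [14]
26. n13.mk = true  [b.fin > 13]
27. n15.lim = true  [terminal]
28. n16.ok = true  [a.lim == true]
29. n16.cnt = "xz"  ["xz"]
30. n16.depth = 16  [B₁.env + B₁.fin - 5]
31. n17.ok = 7  [terminal]
32. n16.fin = 26  [h.ok + 19]
33. n12.env = 13  [B₁.env * 3 - 8]
34. n12.fin = 6  [A.fin + B₁.env - 27]
35. n12.mk = false  [B₁.fin == B₁.env]
36. n6.live = "mp"  ["mp"]
37. n6.lim = true  [B.mk == false]
38. n0.live = "pm"  ["pm"]
39. n0.lim = true  [S₁.lim == true]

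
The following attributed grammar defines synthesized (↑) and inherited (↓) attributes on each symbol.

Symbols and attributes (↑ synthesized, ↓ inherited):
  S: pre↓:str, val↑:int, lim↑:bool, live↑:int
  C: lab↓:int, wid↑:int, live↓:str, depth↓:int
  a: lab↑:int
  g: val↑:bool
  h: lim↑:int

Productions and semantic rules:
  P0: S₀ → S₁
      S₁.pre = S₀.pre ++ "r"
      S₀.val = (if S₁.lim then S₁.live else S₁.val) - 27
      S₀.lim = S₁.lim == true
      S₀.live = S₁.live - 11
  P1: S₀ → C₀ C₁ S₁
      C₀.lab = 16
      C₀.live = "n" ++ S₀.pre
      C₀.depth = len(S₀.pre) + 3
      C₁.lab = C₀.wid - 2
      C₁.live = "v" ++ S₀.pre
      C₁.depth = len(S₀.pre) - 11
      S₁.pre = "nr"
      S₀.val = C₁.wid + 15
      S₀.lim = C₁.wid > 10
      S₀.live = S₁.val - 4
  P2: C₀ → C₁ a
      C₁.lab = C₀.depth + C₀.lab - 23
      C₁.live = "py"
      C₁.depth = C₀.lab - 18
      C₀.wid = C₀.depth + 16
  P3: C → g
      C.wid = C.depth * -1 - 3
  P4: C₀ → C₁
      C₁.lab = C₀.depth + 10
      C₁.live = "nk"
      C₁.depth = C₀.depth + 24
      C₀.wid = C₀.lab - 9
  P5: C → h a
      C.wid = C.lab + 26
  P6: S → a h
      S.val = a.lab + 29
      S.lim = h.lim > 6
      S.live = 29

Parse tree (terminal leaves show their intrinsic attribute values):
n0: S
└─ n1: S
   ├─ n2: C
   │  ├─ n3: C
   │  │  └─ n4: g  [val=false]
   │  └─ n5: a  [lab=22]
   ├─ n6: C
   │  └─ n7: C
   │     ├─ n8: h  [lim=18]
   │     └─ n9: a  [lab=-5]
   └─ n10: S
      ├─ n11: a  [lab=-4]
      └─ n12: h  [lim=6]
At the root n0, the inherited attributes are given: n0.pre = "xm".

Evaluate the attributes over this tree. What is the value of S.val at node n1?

26

1. n0.pre = "xm"  [given at root]
2. n1.pre = "xmr"  [S₀.pre ++ "r"]
3. n2.lab = 16  [16]
4. n2.live = "nxmr"  ["n" ++ S₀.pre]
5. n2.depth = 6  [len(S₀.pre) + 3]
6. n3.lab = -1  [C₀.depth + C₀.lab - 23]
7. n3.live = "py"  ["py"]
8. n3.depth = -2  [C₀.lab - 18]
9. n4.val = false  [terminal]
10. n3.wid = -1  [C.depth * -1 - 3]
11. n5.lab = 22  [terminal]
12. n2.wid = 22  [C₀.depth + 16]
13. n6.lab = 20  [C₀.wid - 2]
14. n6.live = "vxmr"  ["v" ++ S₀.pre]
15. n6.depth = -8  [len(S₀.pre) - 11]
16. n7.lab = 2  [C₀.depth + 10]
17. n7.live = "nk"  ["nk"]
18. n7.depth = 16  [C₀.depth + 24]
19. n8.lim = 18  [terminal]
20. n9.lab = -5  [terminal]
21. n7.wid = 28  [C.lab + 26]
22. n6.wid = 11  [C₀.lab - 9]
23. n10.pre = "nr"  ["nr"]
24. n11.lab = -4  [terminal]
25. n12.lim = 6  [terminal]
26. n10.val = 25  [a.lab + 29]
27. n10.lim = false  [h.lim > 6]
28. n10.live = 29  [29]
29. n1.val = 26  [C₁.wid + 15]
30. n1.lim = true  [C₁.wid > 10]
31. n1.live = 21  [S₁.val - 4]
32. n0.val = -6  [(if S₁.lim then S₁.live else S₁.val) - 27]
33. n0.lim = true  [S₁.lim == true]
34. n0.live = 10  [S₁.live - 11]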